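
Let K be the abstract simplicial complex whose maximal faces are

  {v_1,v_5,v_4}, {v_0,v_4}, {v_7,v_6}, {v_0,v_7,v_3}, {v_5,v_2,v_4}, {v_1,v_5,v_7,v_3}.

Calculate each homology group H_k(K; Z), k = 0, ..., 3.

Take the total order v_0 < v_1 < v_2 < v_3 < v_4 < v_5 < v_6 < v_7 on the vertex set. Then K (dimension 3) consists of the simplices:

  0-simplices (8): [v_0], [v_1], [v_2], [v_3], [v_4], [v_5], [v_6], [v_7]
  1-simplices (14): [v_0,v_3], [v_0,v_4], [v_0,v_7], [v_1,v_3], [v_1,v_4], [v_1,v_5], [v_1,v_7], [v_2,v_4], [v_2,v_5], [v_3,v_5], [v_3,v_7], [v_4,v_5], [v_5,v_7], [v_6,v_7]
  2-simplices (7): [v_0,v_3,v_7], [v_1,v_3,v_5], [v_1,v_3,v_7], [v_1,v_4,v_5], [v_1,v_5,v_7], [v_2,v_4,v_5], [v_3,v_5,v_7]
  3-simplices (1): [v_1,v_3,v_5,v_7]

Hence C_0 ≅ Z^8, C_1 ≅ Z^14, C_2 ≅ Z^7, C_3 ≅ Z^1.

∂_1: C_1 → C_0 is given by ∂[p,q] = [q] − [p].
The 8×14 boundary matrix has rank 7 and Smith normal form diag(1,1,1,1,1,1,1).

∂_2: C_2 → C_1 acts by ∂[p,q,r] = [q,r] − [p,r] + [p,q]. For instance
  ∂[v_1,v_5,v_7] = [v_5,v_7] − [v_1,v_7] + [v_1,v_5],
  ∂[v_1,v_4,v_5] = [v_4,v_5] − [v_1,v_5] + [v_1,v_4].
The 14×7 boundary matrix has rank 6 and Smith normal form diag(1,1,1,1,1,1).

∂_3: C_3 → C_2 sends each 3-simplex σ to the alternating sum Σ_i (−1)^i (σ with its i-th vertex removed). For instance
  ∂[v_1,v_3,v_5,v_7] = [v_3,v_5,v_7] − [v_1,v_5,v_7] + [v_1,v_3,v_7] − [v_1,v_3,v_5].
As a 7×1 matrix over Z this has rank 1, with invariant factors (1).

Now H_k = ker ∂_k / im ∂_{k+1}, so:

  H_0: rank C_0 − rank ∂_1 = 8 − 7 = 1, and the invariant factors of ∂_1 are all 1, so H_0 = Z.
  H_1: rank ker ∂_1 − rank ∂_2 = (14 − 7) − 6 = 1, and the invariant factors of ∂_2 are all 1, so H_1 = Z.
  H_2: rank ker ∂_2 − rank ∂_3 = (7 − 6) − 1 = 0, and the invariant factors of ∂_3 are all 1, so H_2 = 0.
  H_3: rank ker ∂_3 − rank ∂_4 = (1 − 1) − 0 = 0, and there is no ∂_4, so H_3 = 0.

H_0 ≅ Z,  H_1 ≅ Z,  H_2 = 0,  H_3 = 0.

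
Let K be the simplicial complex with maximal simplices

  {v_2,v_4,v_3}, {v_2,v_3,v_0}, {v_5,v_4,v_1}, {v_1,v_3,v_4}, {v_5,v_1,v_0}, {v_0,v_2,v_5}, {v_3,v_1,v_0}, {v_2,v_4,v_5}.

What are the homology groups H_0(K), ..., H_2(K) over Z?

Take the total order v_0 < v_1 < v_2 < v_3 < v_4 < v_5 on the vertex set. Then K (dimension 2) consists of the simplices:

  0-simplices (6): [v_0], [v_1], [v_2], [v_3], [v_4], [v_5]
  1-simplices (12): [v_0,v_1], [v_0,v_2], [v_0,v_3], [v_0,v_5], [v_1,v_3], [v_1,v_4], [v_1,v_5], [v_2,v_3], [v_2,v_4], [v_2,v_5], [v_3,v_4], [v_4,v_5]
  2-simplices (8): [v_0,v_1,v_3], [v_0,v_1,v_5], [v_0,v_2,v_3], [v_0,v_2,v_5], [v_1,v_3,v_4], [v_1,v_4,v_5], [v_2,v_3,v_4], [v_2,v_4,v_5]

Hence C_0 ≅ Z^6, C_1 ≅ Z^12, C_2 ≅ Z^8.

The boundary map ∂_1: C_1 → C_0 maps an edge to its endpoints' difference, ∂[p,q] = q − p.
This gives a 6×12 integer matrix of rank 5; reducing to Smith normal form yields diagonal entries (1,1,1,1,1).

Boundary ∂_2: C_2 → C_1 acts by ∂[p,q,r] = [q,r] − [p,r] + [p,q]. For instance
  ∂[v_1,v_4,v_5] = [v_4,v_5] − [v_1,v_5] + [v_1,v_4],
  ∂[v_2,v_4,v_5] = [v_4,v_5] − [v_2,v_5] + [v_2,v_4].
As a 12×8 matrix over Z this has rank 7, with invariant factors (1,1,1,1,1,1,1).

Now H_k = ker ∂_k / im ∂_{k+1}, so:

  H_0: rank C_0 − rank ∂_1 = 6 − 5 = 1, and the invariant factors of ∂_1 are all 1, so H_0 ≅ Z.
  H_1: rank ker ∂_1 − rank ∂_2 = (12 − 5) − 7 = 0, and the invariant factors of ∂_2 are all 1, so H_1 ≅ 0.
  H_2: rank ker ∂_2 − rank ∂_3 = (8 − 7) − 0 = 1, and there is no ∂_3, so H_2 ≅ Z.

As a check, the Euler characteristic is 6 − 12 + 8 = 2, which agrees with 1 − 0 + 1 = 2.

H_0 = Z,  H_1 = 0,  H_2 = Z.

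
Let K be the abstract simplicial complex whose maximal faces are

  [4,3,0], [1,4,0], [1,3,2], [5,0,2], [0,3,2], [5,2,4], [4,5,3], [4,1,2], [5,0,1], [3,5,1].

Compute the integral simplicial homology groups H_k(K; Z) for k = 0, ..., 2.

K has 6 vertices, 15 edges, 10 triangles.
rank ∂_0 = 0, rank ∂_1 = 5 ⇒ b_0 = 6 − 0 − 5 = 1; all invariant factors of ∂_1 are 1 so no torsion. So H_0 ≅ Z.
rank ∂_1 = 5, rank ∂_2 = 10 ⇒ b_1 = 15 − 5 − 10 = 0; ∂_2 has invariant factor(s) [2] giving torsion. So H_1 ≅ Z/2.
rank ∂_2 = 10, rank ∂_3 = 0 ⇒ b_2 = 10 − 10 − 0 = 0. So H_2 ≅ 0.

H_0 ≅ Z,  H_1 ≅ Z/2,  H_2 = 0.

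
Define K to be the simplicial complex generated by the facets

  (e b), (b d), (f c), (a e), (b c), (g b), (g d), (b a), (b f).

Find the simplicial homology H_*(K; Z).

H_0 = Z,  H_1 = Z^3.

Fix the vertex order a < b < c < d < e < f < g and write every simplex with vertices in increasing order. Then dim K = 1 and the simplices of K are:

  0-simplices (7): a, b, c, d, e, f, g
  1-simplices (9): ab, ae, bc, bd, be, bf, bg, cf, dg

giving chain groups C_0 ≅ Z^7, C_1 ≅ Z^9.

The boundary map ∂_1: C_1 → C_0 maps an edge to its endpoints' difference, ∂[p,q] = q − p.
As a 7×9 matrix over Z this has rank 6, with invariant factors (1,1,1,1,1,1).

Now H_k = ker ∂_k / im ∂_{k+1}, so:

  H_0: rank C_0 − rank ∂_1 = 7 − 6 = 1, and the invariant factors of ∂_1 are all 1, so H_0 = Z.
  H_1: rank ker ∂_1 − rank ∂_2 = (9 − 6) − 0 = 3, and there is no ∂_2, so H_1 = Z^3.

As a check, the Euler characteristic is 7 − 9 = -2, which agrees with 1 − 3 = -2.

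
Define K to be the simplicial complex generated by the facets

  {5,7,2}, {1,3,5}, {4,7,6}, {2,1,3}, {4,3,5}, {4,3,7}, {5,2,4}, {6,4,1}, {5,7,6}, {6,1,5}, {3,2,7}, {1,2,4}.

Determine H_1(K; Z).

We work with the vertex ordering 1 < 2 < 3 < 4 < 5 < 6 < 7. The simplices of K, each written with vertices in increasing order, are:

  0-simplices (7): [1], [2], [3], [4], [5], [6], [7]
  1-simplices (18): [1,2], [1,3], [1,4], [1,5], [1,6], [2,3], [2,4], [2,5], [2,7], [3,4], [3,5], [3,7], [4,5], [4,6], [4,7], [5,6], [5,7], [6,7]
  2-simplices (12): [1,2,3], [1,2,4], [1,3,5], [1,4,6], [1,5,6], [2,3,7], [2,4,5], [2,5,7], [3,4,5], [3,4,7], [4,6,7], [5,6,7]

giving chain groups C_0 ≅ Z^7, C_1 ≅ Z^18, C_2 ≅ Z^12.

The boundary map ∂_1: C_1 → C_0 sends each edge [p,q] (with p < q) to q − p. For instance
  ∂[3,4] = [4] − [3].
The resulting 7×18 matrix has rank 6, and its Smith normal form has invariant factors (1,1,1,1,1,1).

Boundary ∂_2: C_2 → C_1 acts by ∂[p,q,r] = [q,r] − [p,r] + [p,q]. For instance
  ∂[5,6,7] = [6,7] − [5,7] + [5,6],
  ∂[3,4,5] = [4,5] − [3,5] + [3,4].
The 18×12 boundary matrix has rank 12 and Smith normal form diag(1,1,1,1,1,1,1,1,1,1,1,2).

Now H_k = ker ∂_k / im ∂_{k+1}, so:

  H_1: rank ker ∂_1 − rank ∂_2 = (18 − 6) − 12 = 0, and ∂_2 has invariant factor 2 > 1, so H_1 = Z/2.

(K is a triangulation of the real projective plane RP^2.)

H_1 = Z/2.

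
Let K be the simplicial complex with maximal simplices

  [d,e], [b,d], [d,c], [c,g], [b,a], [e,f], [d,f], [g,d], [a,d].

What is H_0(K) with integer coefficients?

We work with the vertex ordering a < b < c < d < e < f < g. The simplices of K, each written with vertices in increasing order, are:

  0-simplices (7): a, b, c, d, e, f, g
  1-simplices (9): ab, ad, bd, cd, cg, de, df, dg, ef

giving chain groups C_0 ≅ Z^7, C_1 ≅ Z^9.

∂_1: C_1 → C_0 maps an edge to its endpoints' difference, ∂[p,q] = q − p. For instance
  ∂cg = g − c.
The 7×9 boundary matrix has rank 6 and Smith normal form diag(1,1,1,1,1,1).

From H_k ≅ ker(∂_k) / im(∂_{k+1}) we obtain:

  H_0: rank C_0 − rank ∂_1 = 7 − 6 = 1, and the invariant factors of ∂_1 are all 1, so H_0 ≅ Z.

H_0 ≅ Z.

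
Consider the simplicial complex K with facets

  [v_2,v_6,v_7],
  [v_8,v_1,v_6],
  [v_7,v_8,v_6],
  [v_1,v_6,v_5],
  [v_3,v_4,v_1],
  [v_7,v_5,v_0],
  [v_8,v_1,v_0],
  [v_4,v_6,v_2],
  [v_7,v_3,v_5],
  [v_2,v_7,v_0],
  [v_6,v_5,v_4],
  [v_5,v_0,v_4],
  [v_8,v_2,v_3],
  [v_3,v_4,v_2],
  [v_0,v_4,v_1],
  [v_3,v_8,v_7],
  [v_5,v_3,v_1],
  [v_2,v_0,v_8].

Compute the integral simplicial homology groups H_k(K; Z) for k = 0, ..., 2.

K has 9 vertices, 27 edges, 18 triangles.
rank ∂_0 = 0, rank ∂_1 = 8 ⇒ b_0 = 9 − 0 − 8 = 1; all invariant factors of ∂_1 are 1 so no torsion. So H_0 ≅ Z.
rank ∂_1 = 8, rank ∂_2 = 18 ⇒ b_1 = 27 − 8 − 18 = 1; ∂_2 has invariant factor(s) [2] giving torsion. So H_1 ≅ Z ⊕ Z/2Z.
rank ∂_2 = 18, rank ∂_3 = 0 ⇒ b_2 = 18 − 18 − 0 = 0. So H_2 ≅ 0.

H_0 ≅ Z,  H_1 ≅ Z ⊕ Z/2Z,  H_2 = 0.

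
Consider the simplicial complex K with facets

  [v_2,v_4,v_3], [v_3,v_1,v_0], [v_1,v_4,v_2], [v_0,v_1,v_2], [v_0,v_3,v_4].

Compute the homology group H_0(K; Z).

Order the vertices as v_0 < v_1 < v_2 < v_3 < v_4. Listing each simplex with vertices in this order, K has dimension 2 with simplices:

  0-simplices (5): [v_0], [v_1], [v_2], [v_3], [v_4]
  1-simplices (10): [v_0,v_1], [v_0,v_2], [v_0,v_3], [v_0,v_4], [v_1,v_2], [v_1,v_3], [v_1,v_4], [v_2,v_3], [v_2,v_4], [v_3,v_4]
  2-simplices (5): [v_0,v_1,v_2], [v_0,v_1,v_3], [v_0,v_3,v_4], [v_1,v_2,v_4], [v_2,v_3,v_4]

Hence C_0 ≅ Z^5, C_1 ≅ Z^10, C_2 ≅ Z^5.

The boundary map ∂_1: C_1 → C_0 maps an edge to its endpoints' difference, ∂[p,q] = q − p.
This gives a 5×10 integer matrix of rank 4; reducing to Smith normal form yields diagonal entries (1,1,1,1).

The boundary map ∂_2: C_2 → C_1 maps a triangle to the signed sum of its edges. For instance
  ∂[v_0,v_1,v_2] = [v_1,v_2] − [v_0,v_2] + [v_0,v_1],
  ∂[v_1,v_2,v_4] = [v_2,v_4] − [v_1,v_4] + [v_1,v_2].
As a 10×5 matrix over Z this has rank 5, with invariant factors (1,1,1,1,1).

From H_k ≅ ker(∂_k) / im(∂_{k+1}) we obtain:

  H_0: rank C_0 − rank ∂_1 = 5 − 4 = 1, and the invariant factors of ∂_1 are all 1, so H_0 = Z.

H_0 ≅ Z.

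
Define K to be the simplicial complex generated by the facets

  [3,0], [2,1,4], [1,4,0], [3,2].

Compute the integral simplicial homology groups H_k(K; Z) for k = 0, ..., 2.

H_0 ≅ Z,  H_1 ≅ Z,  H_2 = 0.

Take the total order 0 < 1 < 2 < 3 < 4 on the vertex set. Then K (dimension 2) consists of the simplices:

  0-simplices (5): [0], [1], [2], [3], [4]
  1-simplices (7): [0,1], [0,3], [0,4], [1,2], [1,4], [2,3], [2,4]
  2-simplices (2): [0,1,4], [1,2,4]

Hence C_0 ≅ Z^5, C_1 ≅ Z^7, C_2 ≅ Z^2.

Boundary ∂_1: C_1 → C_0 is given by ∂[p,q] = [q] − [p]. For instance
  ∂[1,2] = [2] − [1].
The 5×7 boundary matrix has rank 4 and Smith normal form diag(1,1,1,1).

Boundary ∂_2: C_2 → C_1 maps a triangle to the signed sum of its edges. For instance
  ∂[0,1,4] = [1,4] − [0,4] + [0,1],
  ∂[1,2,4] = [2,4] − [1,4] + [1,2].
The 7×2 boundary matrix has rank 2 and Smith normal form diag(1,1).

Now H_k = ker ∂_k / im ∂_{k+1}, so:

  H_0: rank C_0 − rank ∂_1 = 5 − 4 = 1, and the invariant factors of ∂_1 are all 1, so H_0 ≅ Z.
  H_1: rank ker ∂_1 − rank ∂_2 = (7 − 4) − 2 = 1, and the invariant factors of ∂_2 are all 1, so H_1 ≅ Z.
  H_2: rank ker ∂_2 − rank ∂_3 = (2 − 2) − 0 = 0, and there is no ∂_3, so H_2 ≅ 0.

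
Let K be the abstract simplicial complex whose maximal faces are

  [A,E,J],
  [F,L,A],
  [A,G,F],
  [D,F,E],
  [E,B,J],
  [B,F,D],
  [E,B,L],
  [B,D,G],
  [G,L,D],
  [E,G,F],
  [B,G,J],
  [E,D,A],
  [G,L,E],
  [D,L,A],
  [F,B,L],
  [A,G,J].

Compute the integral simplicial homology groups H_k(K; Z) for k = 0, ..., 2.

We work with the vertex ordering A < B < D < E < F < G < J < L. The simplices of K, each written with vertices in increasing order, are:

  0-simplices (8): A, B, D, E, F, G, J, L
  1-simplices (24): AD, AE, AF, AG, AJ, AL, BD, BE, BF, BG, BJ, BL, DE, DF, DG, DL, EF, EG, EJ, EL, FG, FL, GJ, GL
  2-simplices (16): ADE, ADL, AEJ, AFG, AFL, AGJ, BDF, BDG, BEJ, BEL, BFL, BGJ, DEF, DGL, EFG, EGL

giving chain groups C_0 ≅ Z^8, C_1 ≅ Z^24, C_2 ≅ Z^16.

Boundary ∂_1: C_1 → C_0 sends each edge [p,q] (with p < q) to q − p. For instance
  ∂FG = G − F.
The resulting 8×24 matrix has rank 7, and its Smith normal form has invariant factors (1,1,1,1,1,1,1).

The boundary map ∂_2: C_2 → C_1 sends each 2-simplex [p,q,r] to [q,r] − [p,r] + [p,q]. For instance
  ∂DEF = EF − DF + DE,
  ∂ADE = DE − AE + AD.
This gives a 24×16 integer matrix of rank 15; reducing to Smith normal form yields diagonal entries (1,1,1,1,1,1,1,1,1,1,1,1,1,1,1).

Reading off H_k = ker ∂_k / im ∂_{k+1}:

  H_0: rank C_0 − rank ∂_1 = 8 − 7 = 1, and the invariant factors of ∂_1 are all 1, so H_0 = Z.
  H_1: rank ker ∂_1 − rank ∂_2 = (24 − 7) − 15 = 2, and the invariant factors of ∂_2 are all 1, so H_1 = Z^2.
  H_2: rank ker ∂_2 − rank ∂_3 = (16 − 15) − 0 = 1, and there is no ∂_3, so H_2 = Z.

H_0 = Z,  H_1 = Z^2,  H_2 = Z.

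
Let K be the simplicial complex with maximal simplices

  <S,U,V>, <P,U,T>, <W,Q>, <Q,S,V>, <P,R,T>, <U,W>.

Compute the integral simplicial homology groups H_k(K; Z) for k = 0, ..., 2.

K has 8 vertices, 12 edges, 4 triangles.
rank ∂_0 = 0, rank ∂_1 = 7 ⇒ b_0 = 8 − 0 − 7 = 1; all invariant factors of ∂_1 are 1 so no torsion. So H_0 ≅ Z.
rank ∂_1 = 7, rank ∂_2 = 4 ⇒ b_1 = 12 − 7 − 4 = 1; all invariant factors of ∂_2 are 1 so no torsion. So H_1 ≅ Z.
rank ∂_2 = 4, rank ∂_3 = 0 ⇒ b_2 = 4 − 4 − 0 = 0. So H_2 ≅ 0.

H_0 ≅ Z,  H_1 ≅ Z,  H_2 = 0.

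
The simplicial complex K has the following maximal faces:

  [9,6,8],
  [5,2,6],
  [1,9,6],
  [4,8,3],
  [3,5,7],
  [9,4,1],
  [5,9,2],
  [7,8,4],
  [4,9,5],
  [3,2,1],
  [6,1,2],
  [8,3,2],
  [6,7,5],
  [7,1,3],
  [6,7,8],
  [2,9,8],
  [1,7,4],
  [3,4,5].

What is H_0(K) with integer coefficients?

H_0 = Z.

We work with the vertex ordering 1 < 2 < 3 < 4 < 5 < 6 < 7 < 8 < 9. The simplices of K, each written with vertices in increasing order, are:

  0-simplices (9): [1], [2], [3], [4], [5], [6], [7], [8], [9]
  1-simplices (27): (27 of them)
  2-simplices (18): [1,2,3], [1,2,6], [1,3,7], [1,4,7], [1,4,9], [1,6,9], [2,3,8], [2,5,6], [2,5,9], [2,8,9], [3,4,5], [3,4,8], [3,5,7], [4,5,9], [4,7,8], [5,6,7], [6,7,8], [6,8,9]

giving chain groups C_0 ≅ Z^9, C_1 ≅ Z^27, C_2 ≅ Z^18.

The boundary map ∂_1: C_1 → C_0 maps an edge to its endpoints' difference, ∂[p,q] = q − p.
This gives a 9×27 integer matrix of rank 8; reducing to Smith normal form yields diagonal entries (1,1,1,1,1,1,1,1).

Boundary ∂_2: C_2 → C_1 sends each 2-simplex [p,q,r] to [q,r] − [p,r] + [p,q]. For instance
  ∂[1,4,9] = [4,9] − [1,9] + [1,4],
  ∂[1,6,9] = [6,9] − [1,9] + [1,6].
The 27×18 boundary matrix has rank 18 and Smith normal form diag(1,1,1,1,1,1,1,1,1,1,1,1,1,1,1,1,1,2).

Now H_k = ker ∂_k / im ∂_{k+1}, so:

  H_0: rank C_0 − rank ∂_1 = 9 − 8 = 1, and the invariant factors of ∂_1 are all 1, so H_0 ≅ Z.

(K is a triangulation of the Klein bottle.)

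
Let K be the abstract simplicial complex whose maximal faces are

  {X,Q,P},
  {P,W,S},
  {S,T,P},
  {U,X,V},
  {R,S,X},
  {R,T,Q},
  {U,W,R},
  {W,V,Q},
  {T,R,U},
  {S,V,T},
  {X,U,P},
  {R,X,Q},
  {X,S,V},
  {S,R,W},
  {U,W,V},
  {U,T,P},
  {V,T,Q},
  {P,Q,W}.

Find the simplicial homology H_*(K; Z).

Fix the vertex order P < Q < R < S < T < U < V < W < X and write every simplex with vertices in increasing order. Then dim K = 2 and the simplices of K are:

  0-simplices (9): P, Q, R, S, T, U, V, W, X
  1-simplices (27): PQ, PS, PT, PU, PW, PX, QR, QT, QV, QW, QX, RS, RT, RU, RW, RX, ST, SV, SW, SX, TU, TV, UV, UW, UX, VW, VX
  2-simplices (18): PQW, PQX, PST, PSW, PTU, PUX, QRT, QRX, QTV, QVW, RSW, RSX, RTU, RUW, STV, SVX, UVW, UVX

so the chain groups are C_0 ≅ Z^9, C_1 ≅ Z^27, C_2 ≅ Z^18.

Boundary ∂_1: C_1 → C_0 maps an edge to its endpoints' difference, ∂[p,q] = q − p. For instance
  ∂UV = V − U.
The 9×27 boundary matrix has rank 8 and Smith normal form diag(1,1,1,1,1,1,1,1).

The boundary map ∂_2: C_2 → C_1 maps a triangle to the signed sum of its edges. For instance
  ∂QTV = TV − QV + QT,
  ∂PTU = TU − PU + PT.
The resulting 27×18 matrix has rank 17, and its Smith normal form has invariant factors (1,1,1,1,1,1,1,1,1,1,1,1,1,1,1,1,1).

Computing H_k = (kernel of ∂_k) / (image of ∂_{k+1}):

  H_0: rank C_0 − rank ∂_1 = 9 − 8 = 1, and the invariant factors of ∂_1 are all 1, so H_0 ≅ Z.
  H_1: rank ker ∂_1 − rank ∂_2 = (27 − 8) − 17 = 2, and the invariant factors of ∂_2 are all 1, so H_1 ≅ Z^2.
  H_2: rank ker ∂_2 − rank ∂_3 = (18 − 17) − 0 = 1, and there is no ∂_3, so H_2 ≅ Z.

As a check, the Euler characteristic is 9 − 27 + 18 = 0, which agrees with 1 − 2 + 1 = 0.
(K is a triangulation of the torus T^2.)

H_0 ≅ Z,  H_1 ≅ Z^2,  H_2 ≅ Z.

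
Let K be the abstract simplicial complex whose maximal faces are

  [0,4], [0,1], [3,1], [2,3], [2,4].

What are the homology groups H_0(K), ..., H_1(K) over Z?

Fix the vertex order 0 < 1 < 2 < 3 < 4 and write every simplex with vertices in increasing order. Then dim K = 1 and the simplices of K are:

  0-simplices (5): [0], [1], [2], [3], [4]
  1-simplices (5): [0,1], [0,4], [1,3], [2,3], [2,4]

Hence C_0 ≅ Z^5, C_1 ≅ Z^5.

Boundary ∂_1: C_1 → C_0 maps an edge to its endpoints' difference, ∂[p,q] = q − p. For instance
  ∂[0,1] = [1] − [0].
The 5×5 boundary matrix has rank 4 and Smith normal form diag(1,1,1,1).

Reading off H_k = ker ∂_k / im ∂_{k+1}:

  H_0: rank C_0 − rank ∂_1 = 5 − 4 = 1, and the invariant factors of ∂_1 are all 1, so H_0 = Z.
  H_1: rank ker ∂_1 − rank ∂_2 = (5 − 4) − 0 = 1, and there is no ∂_2, so H_1 = Z.

H_0 ≅ Z,  H_1 ≅ Z.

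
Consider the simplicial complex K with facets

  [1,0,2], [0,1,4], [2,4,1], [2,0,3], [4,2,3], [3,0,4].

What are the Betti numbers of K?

Take the total order 0 < 1 < 2 < 3 < 4 on the vertex set. Then K (dimension 2) consists of the simplices:

  0-simplices (5): [0], [1], [2], [3], [4]
  1-simplices (9): [0,1], [0,2], [0,3], [0,4], [1,2], [1,4], [2,3], [2,4], [3,4]
  2-simplices (6): [0,1,2], [0,1,4], [0,2,3], [0,3,4], [1,2,4], [2,3,4]

so the chain groups are C_0 ≅ Z^5, C_1 ≅ Z^9, C_2 ≅ Z^6.

The boundary map ∂_1: C_1 → C_0 is given by ∂[p,q] = [q] − [p]. For instance
  ∂[0,4] = [4] − [0].
The 5×9 boundary matrix has rank 4 and Smith normal form diag(1,1,1,1).

The boundary map ∂_2: C_2 → C_1 maps a triangle to the signed sum of its edges. For instance
  ∂[1,2,4] = [2,4] − [1,4] + [1,2],
  ∂[2,3,4] = [3,4] − [2,4] + [2,3].
As a 9×6 matrix over Z this has rank 5, with invariant factors (1,1,1,1,1).

Computing H_k = (kernel of ∂_k) / (image of ∂_{k+1}):

  H_0: rank C_0 − rank ∂_1 = 5 − 4 = 1, and the invariant factors of ∂_1 are all 1, so H_0 ≅ Z.
  H_1: rank ker ∂_1 − rank ∂_2 = (9 − 4) − 5 = 0, and the invariant factors of ∂_2 are all 1, so H_1 ≅ 0.
  H_2: rank ker ∂_2 − rank ∂_3 = (6 − 5) − 0 = 1, and there is no ∂_3, so H_2 ≅ Z.

As a check, the Euler characteristic is 5 − 9 + 6 = 2, which agrees with 1 − 0 + 1 = 2.

Hence the Betti numbers are b_0 = 1, b_1 = 0, b_2 = 1.

b_0 = 1, b_1 = 0, b_2 = 1.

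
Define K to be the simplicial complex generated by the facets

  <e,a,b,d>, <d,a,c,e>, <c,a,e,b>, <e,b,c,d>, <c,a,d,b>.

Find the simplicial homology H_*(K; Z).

H_0 = Z,  H_1 = 0,  H_2 = 0,  H_3 = Z.

Order the vertices as a < b < c < d < e. Listing each simplex with vertices in this order, K has dimension 3 with simplices:

  0-simplices (5): a, b, c, d, e
  1-simplices (10): ab, ac, ad, ae, bc, bd, be, cd, ce, de
  2-simplices (10): abc, abd, abe, acd, ace, ade, bcd, bce, bde, cde
  3-simplices (5): abcd, abce, abde, acde, bcde

Hence C_0 ≅ Z^5, C_1 ≅ Z^10, C_2 ≅ Z^10, C_3 ≅ Z^5.

The boundary map ∂_1: C_1 → C_0 is given by ∂[p,q] = [q] − [p].
The resulting 5×10 matrix has rank 4, and its Smith normal form has invariant factors (1,1,1,1).

The boundary map ∂_2: C_2 → C_1 acts by ∂[p,q,r] = [q,r] − [p,r] + [p,q]. For instance
  ∂abc = bc − ac + ab,
  ∂bde = de − be + bd.
As a 10×10 matrix over Z this has rank 6, with invariant factors (1,1,1,1,1,1).

Boundary ∂_3: C_3 → C_2 sends each 3-simplex σ to the alternating sum Σ_i (−1)^i (σ with its i-th vertex removed). For instance
  ∂abce = bce − ace + abe − abc,
  ∂acde = cde − ade + ace − acd.
The resulting 10×5 matrix has rank 4, and its Smith normal form has invariant factors (1,1,1,1).

Computing H_k = (kernel of ∂_k) / (image of ∂_{k+1}):

  H_0: rank C_0 − rank ∂_1 = 5 − 4 = 1, and the invariant factors of ∂_1 are all 1, so H_0 = Z.
  H_1: rank ker ∂_1 − rank ∂_2 = (10 − 4) − 6 = 0, and the invariant factors of ∂_2 are all 1, so H_1 = 0.
  H_2: rank ker ∂_2 − rank ∂_3 = (10 − 6) − 4 = 0, and the invariant factors of ∂_3 are all 1, so H_2 = 0.
  H_3: rank ker ∂_3 − rank ∂_4 = (5 − 4) − 0 = 1, and there is no ∂_4, so H_3 = Z.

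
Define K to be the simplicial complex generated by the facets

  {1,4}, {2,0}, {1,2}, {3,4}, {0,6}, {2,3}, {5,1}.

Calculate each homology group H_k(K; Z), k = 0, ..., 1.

We work with the vertex ordering 0 < 1 < 2 < 3 < 4 < 5 < 6. The simplices of K, each written with vertices in increasing order, are:

  0-simplices (7): [0], [1], [2], [3], [4], [5], [6]
  1-simplices (7): [0,2], [0,6], [1,2], [1,4], [1,5], [2,3], [3,4]

Hence C_0 ≅ Z^7, C_1 ≅ Z^7.

Boundary ∂_1: C_1 → C_0 maps an edge to its endpoints' difference, ∂[p,q] = q − p. For instance
  ∂[1,2] = [2] − [1].
This gives a 7×7 integer matrix of rank 6; reducing to Smith normal form yields diagonal entries (1,1,1,1,1,1).

Now H_k = ker ∂_k / im ∂_{k+1}, so:

  H_0: rank C_0 − rank ∂_1 = 7 − 6 = 1, and the invariant factors of ∂_1 are all 1, so H_0 ≅ Z.
  H_1: rank ker ∂_1 − rank ∂_2 = (7 − 6) − 0 = 1, and there is no ∂_2, so H_1 ≅ Z.

H_0 = Z,  H_1 = Z.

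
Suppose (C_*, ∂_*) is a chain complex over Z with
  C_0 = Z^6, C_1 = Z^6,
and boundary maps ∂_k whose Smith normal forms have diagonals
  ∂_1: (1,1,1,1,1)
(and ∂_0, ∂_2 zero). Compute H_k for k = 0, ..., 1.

H_0 = Z,  H_1 = Z.

H_0: b_0 = 6 − 0 − 5 = 1; torsion from ∂_1 factors > 1: none. So H_0 = Z.
H_1: b_1 = 6 − 5 − 0 = 1; torsion from ∂_2 factors > 1: none. So H_1 = Z.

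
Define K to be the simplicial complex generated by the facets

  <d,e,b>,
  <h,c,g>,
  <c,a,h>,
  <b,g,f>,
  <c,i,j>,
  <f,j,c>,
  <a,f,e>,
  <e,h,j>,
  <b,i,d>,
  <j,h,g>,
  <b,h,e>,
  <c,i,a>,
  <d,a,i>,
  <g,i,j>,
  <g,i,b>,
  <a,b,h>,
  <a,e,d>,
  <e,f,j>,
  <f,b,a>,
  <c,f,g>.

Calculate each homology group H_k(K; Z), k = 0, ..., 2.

We work with the vertex ordering a < b < c < d < e < f < g < h < i < j. The simplices of K, each written with vertices in increasing order, are:

  0-simplices (10): a, b, c, d, e, f, g, h, i, j
  1-simplices (30): ab, ac, ad, ae, af, ah, ai, bd, be, bf, bg, bh, bi, cf, cg, ch, ci, cj, de, di, ef, eh, ej, fg, fj, gh, gi, gj, hj, ij
  2-simplices (20): abf, abh, ach, aci, ade, adi, aef, bde, bdi, beh, bfg, bgi, cfg, cfj, cgh, cij, efj, ehj, ghj, gij

Hence C_0 ≅ Z^10, C_1 ≅ Z^30, C_2 ≅ Z^20.

The boundary map ∂_1: C_1 → C_0 maps an edge to its endpoints' difference, ∂[p,q] = q − p.
The resulting 10×30 matrix has rank 9, and its Smith normal form has invariant factors (1,1,1,1,1,1,1,1,1).

Boundary ∂_2: C_2 → C_1 sends each 2-simplex [p,q,r] to [q,r] − [p,r] + [p,q]. For instance
  ∂bgi = gi − bi + bg,
  ∂bfg = fg − bg + bf.
The resulting 30×20 matrix has rank 20, and its Smith normal form has invariant factors (1,1,1,1,1,1,1,1,1,1,1,1,1,1,1,1,1,1,1,2).

Now H_k = ker ∂_k / im ∂_{k+1}, so:

  H_0: rank C_0 − rank ∂_1 = 10 − 9 = 1, and the invariant factors of ∂_1 are all 1, so H_0 = Z.
  H_1: rank ker ∂_1 − rank ∂_2 = (30 − 9) − 20 = 1, and ∂_2 has invariant factor 2 > 1, so H_1 = Z ⊕ Z_2.
  H_2: rank ker ∂_2 − rank ∂_3 = (20 − 20) − 0 = 0, and there is no ∂_3, so H_2 = 0.

As a check, the Euler characteristic is 10 − 30 + 20 = 0, which agrees with 1 − 1 + 0 = 0.

H_0 ≅ Z,  H_1 ≅ Z ⊕ Z_2,  H_2 = 0.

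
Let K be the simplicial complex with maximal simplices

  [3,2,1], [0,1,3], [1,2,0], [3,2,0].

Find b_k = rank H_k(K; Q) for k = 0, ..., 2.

Take the total order 0 < 1 < 2 < 3 on the vertex set. Then K (dimension 2) consists of the simplices:

  0-simplices (4): [0], [1], [2], [3]
  1-simplices (6): [0,1], [0,2], [0,3], [1,2], [1,3], [2,3]
  2-simplices (4): [0,1,2], [0,1,3], [0,2,3], [1,2,3]

Hence C_0 ≅ Z^4, C_1 ≅ Z^6, C_2 ≅ Z^4.

Boundary ∂_1: C_1 → C_0 sends each edge [p,q] (with p < q) to q − p.
As a 4×6 matrix over Z this has rank 3, with invariant factors (1,1,1).

∂_2: C_2 → C_1 acts by ∂[p,q,r] = [q,r] − [p,r] + [p,q]. For instance
  ∂[0,2,3] = [2,3] − [0,3] + [0,2],
  ∂[1,2,3] = [2,3] − [1,3] + [1,2].
The 6×4 boundary matrix has rank 3 and Smith normal form diag(1,1,1).

Computing H_k = (kernel of ∂_k) / (image of ∂_{k+1}):

  H_0: rank C_0 − rank ∂_1 = 4 − 3 = 1, and the invariant factors of ∂_1 are all 1, so H_0 ≅ Z.
  H_1: rank ker ∂_1 − rank ∂_2 = (6 − 3) − 3 = 0, and the invariant factors of ∂_2 are all 1, so H_1 ≅ 0.
  H_2: rank ker ∂_2 − rank ∂_3 = (4 − 3) − 0 = 1, and there is no ∂_3, so H_2 ≅ Z.

Hence the Betti numbers are b_0 = 1, b_1 = 0, b_2 = 1.

b_0 = 1, b_1 = 0, b_2 = 1.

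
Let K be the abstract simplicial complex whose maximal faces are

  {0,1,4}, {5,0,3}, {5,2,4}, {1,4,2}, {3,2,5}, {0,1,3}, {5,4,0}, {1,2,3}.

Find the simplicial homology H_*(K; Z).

H_0 ≅ Z,  H_1 = 0,  H_2 ≅ Z.

We work with the vertex ordering 0 < 1 < 2 < 3 < 4 < 5. The simplices of K, each written with vertices in increasing order, are:

  0-simplices (6): [0], [1], [2], [3], [4], [5]
  1-simplices (12): [0,1], [0,3], [0,4], [0,5], [1,2], [1,3], [1,4], [2,3], [2,4], [2,5], [3,5], [4,5]
  2-simplices (8): [0,1,3], [0,1,4], [0,3,5], [0,4,5], [1,2,3], [1,2,4], [2,3,5], [2,4,5]

Hence C_0 ≅ Z^6, C_1 ≅ Z^12, C_2 ≅ Z^8.

Boundary ∂_1: C_1 → C_0 sends each edge [p,q] (with p < q) to q − p.
This gives a 6×12 integer matrix of rank 5; reducing to Smith normal form yields diagonal entries (1,1,1,1,1).

The boundary map ∂_2: C_2 → C_1 acts by ∂[p,q,r] = [q,r] − [p,r] + [p,q]. For instance
  ∂[2,3,5] = [3,5] − [2,5] + [2,3],
  ∂[1,2,3] = [2,3] − [1,3] + [1,2].
The 12×8 boundary matrix has rank 7 and Smith normal form diag(1,1,1,1,1,1,1).

Now H_k = ker ∂_k / im ∂_{k+1}, so:

  H_0: rank C_0 − rank ∂_1 = 6 − 5 = 1, and the invariant factors of ∂_1 are all 1, so H_0 ≅ Z.
  H_1: rank ker ∂_1 − rank ∂_2 = (12 − 5) − 7 = 0, and the invariant factors of ∂_2 are all 1, so H_1 ≅ 0.
  H_2: rank ker ∂_2 − rank ∂_3 = (8 − 7) − 0 = 1, and there is no ∂_3, so H_2 ≅ Z.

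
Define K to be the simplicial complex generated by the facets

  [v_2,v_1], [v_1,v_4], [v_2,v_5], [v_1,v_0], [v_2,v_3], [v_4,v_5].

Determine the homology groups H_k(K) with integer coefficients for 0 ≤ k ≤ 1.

H_0 ≅ Z,  H_1 ≅ Z.

Fix the vertex order v_0 < v_1 < v_2 < v_3 < v_4 < v_5 and write every simplex with vertices in increasing order. Then dim K = 1 and the simplices of K are:

  0-simplices (6): [v_0], [v_1], [v_2], [v_3], [v_4], [v_5]
  1-simplices (6): [v_0,v_1], [v_1,v_2], [v_1,v_4], [v_2,v_3], [v_2,v_5], [v_4,v_5]

giving chain groups C_0 ≅ Z^6, C_1 ≅ Z^6.

∂_1: C_1 → C_0 maps an edge to its endpoints' difference, ∂[p,q] = q − p. For instance
  ∂[v_1,v_4] = [v_4] − [v_1].
The 6×6 boundary matrix has rank 5 and Smith normal form diag(1,1,1,1,1).

Computing H_k = (kernel of ∂_k) / (image of ∂_{k+1}):

  H_0: rank C_0 − rank ∂_1 = 6 − 5 = 1, and the invariant factors of ∂_1 are all 1, so H_0 = Z.
  H_1: rank ker ∂_1 − rank ∂_2 = (6 − 5) − 0 = 1, and there is no ∂_2, so H_1 = Z.

As a check, the Euler characteristic is 6 − 6 = 0, which agrees with 1 − 1 = 0.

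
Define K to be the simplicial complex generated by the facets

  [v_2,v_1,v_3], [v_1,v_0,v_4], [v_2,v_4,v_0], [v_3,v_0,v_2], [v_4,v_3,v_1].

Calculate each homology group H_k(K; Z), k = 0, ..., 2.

Take the total order v_0 < v_1 < v_2 < v_3 < v_4 on the vertex set. Then K (dimension 2) consists of the simplices:

  0-simplices (5): [v_0], [v_1], [v_2], [v_3], [v_4]
  1-simplices (10): [v_0,v_1], [v_0,v_2], [v_0,v_3], [v_0,v_4], [v_1,v_2], [v_1,v_3], [v_1,v_4], [v_2,v_3], [v_2,v_4], [v_3,v_4]
  2-simplices (5): [v_0,v_1,v_4], [v_0,v_2,v_3], [v_0,v_2,v_4], [v_1,v_2,v_3], [v_1,v_3,v_4]

so the chain groups are C_0 ≅ Z^5, C_1 ≅ Z^10, C_2 ≅ Z^5.

The boundary map ∂_1: C_1 → C_0 sends each edge [p,q] (with p < q) to q − p.
As a 5×10 matrix over Z this has rank 4, with invariant factors (1,1,1,1).

Boundary ∂_2: C_2 → C_1 sends each 2-simplex [p,q,r] to [q,r] − [p,r] + [p,q]. For instance
  ∂[v_0,v_1,v_4] = [v_1,v_4] − [v_0,v_4] + [v_0,v_1],
  ∂[v_0,v_2,v_3] = [v_2,v_3] − [v_0,v_3] + [v_0,v_2].
The 10×5 boundary matrix has rank 5 and Smith normal form diag(1,1,1,1,1).

Reading off H_k = ker ∂_k / im ∂_{k+1}:

  H_0: rank C_0 − rank ∂_1 = 5 − 4 = 1, and the invariant factors of ∂_1 are all 1, so H_0 = Z.
  H_1: rank ker ∂_1 − rank ∂_2 = (10 − 4) − 5 = 1, and the invariant factors of ∂_2 are all 1, so H_1 = Z.
  H_2: rank ker ∂_2 − rank ∂_3 = (5 − 5) − 0 = 0, and there is no ∂_3, so H_2 = 0.

As a check, the Euler characteristic is 5 − 10 + 5 = 0, which agrees with 1 − 1 + 0 = 0.

H_0 = Z,  H_1 = Z,  H_2 = 0.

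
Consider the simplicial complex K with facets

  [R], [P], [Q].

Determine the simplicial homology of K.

We work with the vertex ordering P < Q < R. The simplices of K, each written with vertices in increasing order, are:

  0-simplices (3): P, Q, R

so the chain groups are C_0 ≅ Z^3.

From H_k ≅ ker(∂_k) / im(∂_{k+1}) we obtain:

  H_0: rank C_0 − rank ∂_1 = 3 − 0 = 3, and there is no ∂_1, so H_0 = Z^3.

H_0 = Z^3.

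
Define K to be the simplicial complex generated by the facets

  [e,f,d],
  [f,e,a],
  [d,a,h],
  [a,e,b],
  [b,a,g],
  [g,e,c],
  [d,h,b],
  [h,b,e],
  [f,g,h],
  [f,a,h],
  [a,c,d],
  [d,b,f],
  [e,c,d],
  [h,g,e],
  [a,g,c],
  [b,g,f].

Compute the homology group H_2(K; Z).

H_2 = Z.

Order the vertices as a < b < c < d < e < f < g < h. Listing each simplex with vertices in this order, K has dimension 2 with simplices:

  0-simplices (8): a, b, c, d, e, f, g, h
  1-simplices (24): ab, ac, ad, ae, af, ag, ah, bd, be, bf, bg, bh, cd, ce, cg, de, df, dh, ef, eg, eh, fg, fh, gh
  2-simplices (16): abe, abg, acd, acg, adh, aef, afh, bdf, bdh, beh, bfg, cde, ceg, def, egh, fgh

so the chain groups are C_0 ≅ Z^8, C_1 ≅ Z^24, C_2 ≅ Z^16.

∂_1: C_1 → C_0 sends each edge [p,q] (with p < q) to q − p.
As a 8×24 matrix over Z this has rank 7, with invariant factors (1,1,1,1,1,1,1).

The boundary map ∂_2: C_2 → C_1 sends each 2-simplex [p,q,r] to [q,r] − [p,r] + [p,q]. For instance
  ∂acd = cd − ad + ac,
  ∂fgh = gh − fh + fg.
The resulting 24×16 matrix has rank 15, and its Smith normal form has invariant factors (1,1,1,1,1,1,1,1,1,1,1,1,1,1,1).

From H_k ≅ ker(∂_k) / im(∂_{k+1}) we obtain:

  H_2: rank ker ∂_2 − rank ∂_3 = (16 − 15) − 0 = 1, and there is no ∂_3, so H_2 ≅ Z.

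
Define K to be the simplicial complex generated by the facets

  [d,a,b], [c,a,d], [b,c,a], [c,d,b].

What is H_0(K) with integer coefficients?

H_0 ≅ Z.

We work with the vertex ordering a < b < c < d. The simplices of K, each written with vertices in increasing order, are:

  0-simplices (4): a, b, c, d
  1-simplices (6): ab, ac, ad, bc, bd, cd
  2-simplices (4): abc, abd, acd, bcd

Hence C_0 ≅ Z^4, C_1 ≅ Z^6, C_2 ≅ Z^4.

∂_1: C_1 → C_0 maps an edge to its endpoints' difference, ∂[p,q] = q − p. For instance
  ∂bc = c − b.
The 4×6 boundary matrix has rank 3 and Smith normal form diag(1,1,1).

The boundary map ∂_2: C_2 → C_1 acts by ∂[p,q,r] = [q,r] − [p,r] + [p,q]. For instance
  ∂abc = bc − ac + ab,
  ∂acd = cd − ad + ac.
The resulting 6×4 matrix has rank 3, and its Smith normal form has invariant factors (1,1,1).

Computing H_k = (kernel of ∂_k) / (image of ∂_{k+1}):

  H_0: rank C_0 − rank ∂_1 = 4 − 3 = 1, and the invariant factors of ∂_1 are all 1, so H_0 ≅ Z.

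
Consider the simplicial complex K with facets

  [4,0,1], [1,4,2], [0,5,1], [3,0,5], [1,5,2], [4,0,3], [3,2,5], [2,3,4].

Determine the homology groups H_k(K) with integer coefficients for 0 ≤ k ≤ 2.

We work with the vertex ordering 0 < 1 < 2 < 3 < 4 < 5. The simplices of K, each written with vertices in increasing order, are:

  0-simplices (6): [0], [1], [2], [3], [4], [5]
  1-simplices (12): [0,1], [0,3], [0,4], [0,5], [1,2], [1,4], [1,5], [2,3], [2,4], [2,5], [3,4], [3,5]
  2-simplices (8): [0,1,4], [0,1,5], [0,3,4], [0,3,5], [1,2,4], [1,2,5], [2,3,4], [2,3,5]

Hence C_0 ≅ Z^6, C_1 ≅ Z^12, C_2 ≅ Z^8.

Boundary ∂_1: C_1 → C_0 maps an edge to its endpoints' difference, ∂[p,q] = q − p. For instance
  ∂[2,4] = [4] − [2].
This gives a 6×12 integer matrix of rank 5; reducing to Smith normal form yields diagonal entries (1,1,1,1,1).

Boundary ∂_2: C_2 → C_1 sends each 2-simplex [p,q,r] to [q,r] − [p,r] + [p,q]. For instance
  ∂[1,2,5] = [2,5] − [1,5] + [1,2],
  ∂[0,1,4] = [1,4] − [0,4] + [0,1].
This gives a 12×8 integer matrix of rank 7; reducing to Smith normal form yields diagonal entries (1,1,1,1,1,1,1).

Now H_k = ker ∂_k / im ∂_{k+1}, so:

  H_0: rank C_0 − rank ∂_1 = 6 − 5 = 1, and the invariant factors of ∂_1 are all 1, so H_0 = Z.
  H_1: rank ker ∂_1 − rank ∂_2 = (12 − 5) − 7 = 0, and the invariant factors of ∂_2 are all 1, so H_1 = 0.
  H_2: rank ker ∂_2 − rank ∂_3 = (8 − 7) − 0 = 1, and there is no ∂_3, so H_2 = Z.

H_0 = Z,  H_1 = 0,  H_2 = Z.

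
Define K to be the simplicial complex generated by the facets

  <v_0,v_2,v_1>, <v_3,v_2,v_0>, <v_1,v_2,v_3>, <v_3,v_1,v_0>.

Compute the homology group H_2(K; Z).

Order the vertices as v_0 < v_1 < v_2 < v_3. Listing each simplex with vertices in this order, K has dimension 2 with simplices:

  0-simplices (4): [v_0], [v_1], [v_2], [v_3]
  1-simplices (6): [v_0,v_1], [v_0,v_2], [v_0,v_3], [v_1,v_2], [v_1,v_3], [v_2,v_3]
  2-simplices (4): [v_0,v_1,v_2], [v_0,v_1,v_3], [v_0,v_2,v_3], [v_1,v_2,v_3]

giving chain groups C_0 ≅ Z^4, C_1 ≅ Z^6, C_2 ≅ Z^4.

∂_1: C_1 → C_0 sends each edge [p,q] (with p < q) to q − p.
The 4×6 boundary matrix has rank 3 and Smith normal form diag(1,1,1).

∂_2: C_2 → C_1 sends each 2-simplex [p,q,r] to [q,r] − [p,r] + [p,q]. For instance
  ∂[v_0,v_1,v_2] = [v_1,v_2] − [v_0,v_2] + [v_0,v_1],
  ∂[v_0,v_2,v_3] = [v_2,v_3] − [v_0,v_3] + [v_0,v_2].
This gives a 6×4 integer matrix of rank 3; reducing to Smith normal form yields diagonal entries (1,1,1).

Now H_k = ker ∂_k / im ∂_{k+1}, so:

  H_2: rank ker ∂_2 − rank ∂_3 = (4 − 3) − 0 = 1, and there is no ∂_3, so H_2 ≅ Z.

(K is a triangulation of the 2-sphere S^2.)

H_2 = Z.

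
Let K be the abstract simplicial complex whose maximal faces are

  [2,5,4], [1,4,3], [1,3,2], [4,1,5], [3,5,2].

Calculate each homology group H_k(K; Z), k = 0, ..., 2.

K has 5 vertices, 10 edges, 5 triangles.
rank ∂_0 = 0, rank ∂_1 = 4 ⇒ b_0 = 5 − 0 − 4 = 1; all invariant factors of ∂_1 are 1 so no torsion. So H_0 = Z.
rank ∂_1 = 4, rank ∂_2 = 5 ⇒ b_1 = 10 − 4 − 5 = 1; all invariant factors of ∂_2 are 1 so no torsion. So H_1 = Z.
rank ∂_2 = 5, rank ∂_3 = 0 ⇒ b_2 = 5 − 5 − 0 = 0. So H_2 = 0.

H_0 ≅ Z,  H_1 ≅ Z,  H_2 = 0.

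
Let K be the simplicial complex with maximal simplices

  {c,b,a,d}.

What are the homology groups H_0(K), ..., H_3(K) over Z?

H_0 ≅ Z,  H_1 = 0,  H_2 = 0,  H_3 = 0.

K has 4 vertices, 6 edges, 4 triangles, 1 3-simplex.
rank ∂_0 = 0, rank ∂_1 = 3 ⇒ b_0 = 4 − 0 − 3 = 1; all invariant factors of ∂_1 are 1 so no torsion. So H_0 = Z.
rank ∂_1 = 3, rank ∂_2 = 3 ⇒ b_1 = 6 − 3 − 3 = 0; all invariant factors of ∂_2 are 1 so no torsion. So H_1 = 0.
rank ∂_2 = 3, rank ∂_3 = 1 ⇒ b_2 = 4 − 3 − 1 = 0; all invariant factors of ∂_3 are 1 so no torsion. So H_2 = 0.
rank ∂_3 = 1, rank ∂_4 = 0 ⇒ b_3 = 1 − 1 − 0 = 0. So H_3 = 0.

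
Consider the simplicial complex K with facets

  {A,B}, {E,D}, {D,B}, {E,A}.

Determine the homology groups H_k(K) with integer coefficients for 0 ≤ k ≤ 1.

H_0 ≅ Z,  H_1 ≅ Z.

Fix the vertex order A < B < D < E and write every simplex with vertices in increasing order. Then dim K = 1 and the simplices of K are:

  0-simplices (4): A, B, D, E
  1-simplices (4): AB, AE, BD, DE

so the chain groups are C_0 ≅ Z^4, C_1 ≅ Z^4.

∂_1: C_1 → C_0 maps an edge to its endpoints' difference, ∂[p,q] = q − p.
The resulting 4×4 matrix has rank 3, and its Smith normal form has invariant factors (1,1,1).

Now H_k = ker ∂_k / im ∂_{k+1}, so:

  H_0: rank C_0 − rank ∂_1 = 4 − 3 = 1, and the invariant factors of ∂_1 are all 1, so H_0 ≅ Z.
  H_1: rank ker ∂_1 − rank ∂_2 = (4 − 3) − 0 = 1, and there is no ∂_2, so H_1 ≅ Z.

(K is a triangulation of the circle S^1.)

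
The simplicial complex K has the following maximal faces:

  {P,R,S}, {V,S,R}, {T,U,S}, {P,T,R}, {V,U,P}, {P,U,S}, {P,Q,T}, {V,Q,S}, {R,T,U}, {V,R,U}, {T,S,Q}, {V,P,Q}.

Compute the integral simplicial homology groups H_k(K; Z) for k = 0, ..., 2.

H_0 = Z,  H_1 = Z/2,  H_2 = 0.

K has 7 vertices, 18 edges, 12 triangles.
rank ∂_0 = 0, rank ∂_1 = 6 ⇒ b_0 = 7 − 0 − 6 = 1; all invariant factors of ∂_1 are 1 so no torsion. So H_0 ≅ Z.
rank ∂_1 = 6, rank ∂_2 = 12 ⇒ b_1 = 18 − 6 − 12 = 0; ∂_2 has invariant factor(s) [2] giving torsion. So H_1 ≅ Z/2.
rank ∂_2 = 12, rank ∂_3 = 0 ⇒ b_2 = 12 − 12 − 0 = 0. So H_2 ≅ 0.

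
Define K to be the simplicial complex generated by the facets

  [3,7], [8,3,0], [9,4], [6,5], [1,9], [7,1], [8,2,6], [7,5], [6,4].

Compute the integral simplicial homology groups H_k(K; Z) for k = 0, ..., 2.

H_0 ≅ Z,  H_1 ≅ Z^2,  H_2 = 0.

Order the vertices as 0 < 1 < 2 < 3 < 4 < 5 < 6 < 7 < 8 < 9. Listing each simplex with vertices in this order, K has dimension 2 with simplices:

  0-simplices (10): [0], [1], [2], [3], [4], [5], [6], [7], [8], [9]
  1-simplices (13): [0,3], [0,8], [1,7], [1,9], [2,6], [2,8], [3,7], [3,8], [4,6], [4,9], [5,6], [5,7], [6,8]
  2-simplices (2): [0,3,8], [2,6,8]

giving chain groups C_0 ≅ Z^10, C_1 ≅ Z^13, C_2 ≅ Z^2.

∂_1: C_1 → C_0 is given by ∂[p,q] = [q] − [p].
This gives a 10×13 integer matrix of rank 9; reducing to Smith normal form yields diagonal entries (1,1,1,1,1,1,1,1,1).

The boundary map ∂_2: C_2 → C_1 acts by ∂[p,q,r] = [q,r] − [p,r] + [p,q]. For instance
  ∂[0,3,8] = [3,8] − [0,8] + [0,3],
  ∂[2,6,8] = [6,8] − [2,8] + [2,6].
This gives a 13×2 integer matrix of rank 2; reducing to Smith normal form yields diagonal entries (1,1).

Reading off H_k = ker ∂_k / im ∂_{k+1}:

  H_0: rank C_0 − rank ∂_1 = 10 − 9 = 1, and the invariant factors of ∂_1 are all 1, so H_0 = Z.
  H_1: rank ker ∂_1 − rank ∂_2 = (13 − 9) − 2 = 2, and the invariant factors of ∂_2 are all 1, so H_1 = Z^2.
  H_2: rank ker ∂_2 − rank ∂_3 = (2 − 2) − 0 = 0, and there is no ∂_3, so H_2 = 0.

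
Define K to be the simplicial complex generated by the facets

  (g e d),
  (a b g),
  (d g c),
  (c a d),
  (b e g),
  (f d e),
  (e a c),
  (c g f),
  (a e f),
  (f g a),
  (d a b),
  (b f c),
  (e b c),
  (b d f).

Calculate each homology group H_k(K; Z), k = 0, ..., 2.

Take the total order a < b < c < d < e < f < g on the vertex set. Then K (dimension 2) consists of the simplices:

  0-simplices (7): a, b, c, d, e, f, g
  1-simplices (21): ab, ac, ad, ae, af, ag, bc, bd, be, bf, bg, cd, ce, cf, cg, de, df, dg, ef, eg, fg
  2-simplices (14): abd, abg, acd, ace, aef, afg, bce, bcf, bdf, beg, cdg, cfg, def, deg

so the chain groups are C_0 ≅ Z^7, C_1 ≅ Z^21, C_2 ≅ Z^14.

The boundary map ∂_1: C_1 → C_0 sends each edge [p,q] (with p < q) to q − p. For instance
  ∂de = e − d.
The 7×21 boundary matrix has rank 6 and Smith normal form diag(1,1,1,1,1,1).

The boundary map ∂_2: C_2 → C_1 acts by ∂[p,q,r] = [q,r] − [p,r] + [p,q]. For instance
  ∂afg = fg − ag + af,
  ∂def = ef − df + de.
The resulting 21×14 matrix has rank 13, and its Smith normal form has invariant factors (1,1,1,1,1,1,1,1,1,1,1,1,1).

Computing H_k = (kernel of ∂_k) / (image of ∂_{k+1}):

  H_0: rank C_0 − rank ∂_1 = 7 − 6 = 1, and the invariant factors of ∂_1 are all 1, so H_0 ≅ Z.
  H_1: rank ker ∂_1 − rank ∂_2 = (21 − 6) − 13 = 2, and the invariant factors of ∂_2 are all 1, so H_1 ≅ Z^2.
  H_2: rank ker ∂_2 − rank ∂_3 = (14 − 13) − 0 = 1, and there is no ∂_3, so H_2 ≅ Z.

As a check, the Euler characteristic is 7 − 21 + 14 = 0, which agrees with 1 − 2 + 1 = 0.

H_0 = Z,  H_1 = Z^2,  H_2 = Z.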